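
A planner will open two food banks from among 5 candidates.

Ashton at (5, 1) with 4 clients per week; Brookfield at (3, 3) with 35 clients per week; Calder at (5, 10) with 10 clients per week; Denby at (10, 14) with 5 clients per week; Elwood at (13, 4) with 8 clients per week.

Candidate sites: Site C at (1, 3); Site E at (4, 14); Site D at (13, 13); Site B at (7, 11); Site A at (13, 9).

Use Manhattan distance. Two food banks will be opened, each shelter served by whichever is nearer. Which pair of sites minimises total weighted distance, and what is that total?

{Site C, Site B}, total 258

Evaluate every pair (each demand assigned to the nearer of the two):
  {Site C, Site B}: total = 258
  {Site C, Site A}: total = 264
  {Site C, Site E}: total = 278
  {Site C, Site D}: total = 296
  {Site B, Site A}: total = 568
  {Site D, Site B}: total = 590
  {Site E, Site A}: total = 596
  {Site E, Site D}: total = 618
  {Site E, Site B}: total = 632
  {Site D, Site A}: total = 774
Best pair: {Site C, Site B} with total 258.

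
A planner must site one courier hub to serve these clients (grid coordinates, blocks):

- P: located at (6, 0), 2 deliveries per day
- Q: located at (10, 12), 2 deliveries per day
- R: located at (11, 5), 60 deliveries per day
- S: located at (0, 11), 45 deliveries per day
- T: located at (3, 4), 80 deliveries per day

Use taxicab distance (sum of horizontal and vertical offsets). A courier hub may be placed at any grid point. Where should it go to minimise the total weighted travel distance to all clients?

Manhattan distance separates: Σwᵢ(|x−xᵢ|+|y−yᵢ|) = Σwᵢ|x−xᵢ| + Σwᵢ|y−yᵢ|, so x and y are optimised independently as 1-D weighted medians.
Total weight W = 189; half = 94.5.
x-coordinate, sorted with cumulative weight:
  x=0 (S, w=45) cum 45
  x=3 (T, w=80) cum 125  ← median
  x=6 (P, w=2) cum 127
  x=10 (Q, w=2) cum 129
  x=11 (R, w=60) cum 189
⇒ x* = 3
y-coordinate, sorted with cumulative weight:
  y=0 (P, w=2) cum 2
  y=4 (T, w=80) cum 82
  y=5 (R, w=60) cum 142  ← median
  y=11 (S, w=45) cum 187
  y=12 (Q, w=2) cum 189
⇒ y* = 5

(3, 5)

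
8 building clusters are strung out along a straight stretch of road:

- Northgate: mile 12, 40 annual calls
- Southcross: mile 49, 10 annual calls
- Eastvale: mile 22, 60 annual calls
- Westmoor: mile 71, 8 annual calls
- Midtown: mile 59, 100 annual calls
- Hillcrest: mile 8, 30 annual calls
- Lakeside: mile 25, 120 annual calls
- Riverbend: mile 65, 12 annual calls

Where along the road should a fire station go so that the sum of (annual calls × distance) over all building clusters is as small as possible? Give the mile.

x = 25

For a sum of weighted absolute distances on a line, the optimum is the weighted median (not the mean). Total weight W = 380; half-weight = 190.
Sort by position and accumulate weight:
  mile 8 (Hillcrest, w=30) → cum 30
  mile 12 (Northgate, w=40) → cum 70
  mile 22 (Eastvale, w=60) → cum 130
  mile 25 (Lakeside, w=120) → cum 250  ≥ 190 → median here
  mile 49 (Southcross, w=10) → cum 260
  mile 59 (Midtown, w=100) → cum 360
  mile 65 (Riverbend, w=12) → cum 372
  mile 71 (Westmoor, w=8) → cum 380
Optimal location: mile 25.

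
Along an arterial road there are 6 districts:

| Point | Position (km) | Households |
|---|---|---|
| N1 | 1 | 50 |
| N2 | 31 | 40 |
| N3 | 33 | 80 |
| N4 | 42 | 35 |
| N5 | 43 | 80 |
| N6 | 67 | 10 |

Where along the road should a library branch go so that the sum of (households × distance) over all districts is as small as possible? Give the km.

x = 33

For a sum of weighted absolute distances on a line, the optimum is the weighted median (not the mean). Total weight W = 295; half-weight = 147.5.
Sort by position and accumulate weight:
  km 1 (N1, w=50) → cum 50
  km 31 (N2, w=40) → cum 90
  km 33 (N3, w=80) → cum 170  ≥ 147.5 → median here
  km 42 (N4, w=35) → cum 205
  km 43 (N5, w=80) → cum 285
  km 67 (N6, w=10) → cum 295
Optimal location: km 33.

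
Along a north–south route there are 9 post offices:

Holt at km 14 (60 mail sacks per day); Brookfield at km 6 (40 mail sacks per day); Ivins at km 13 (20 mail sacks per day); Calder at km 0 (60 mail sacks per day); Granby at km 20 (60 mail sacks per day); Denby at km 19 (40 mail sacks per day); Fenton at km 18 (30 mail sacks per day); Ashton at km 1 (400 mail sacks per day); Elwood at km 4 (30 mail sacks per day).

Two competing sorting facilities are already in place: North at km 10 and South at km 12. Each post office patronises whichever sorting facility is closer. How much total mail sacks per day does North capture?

530

The indifferent point is the midpoint (10+12)/2 = 11; post offices left of it (closer to North at 10) go to North, those right go to South.
  Calder at 0 (w=60) → North
  Ashton at 1 (w=400) → North
  Elwood at 4 (w=30) → North
  Brookfield at 6 (w=40) → North
  Ivins at 13 (w=20) → South
  Holt at 14 (w=60) → South
  Fenton at 18 (w=30) → South
  Denby at 19 (w=40) → South
  Granby at 20 (w=60) → South
North captures 530; South captures 210.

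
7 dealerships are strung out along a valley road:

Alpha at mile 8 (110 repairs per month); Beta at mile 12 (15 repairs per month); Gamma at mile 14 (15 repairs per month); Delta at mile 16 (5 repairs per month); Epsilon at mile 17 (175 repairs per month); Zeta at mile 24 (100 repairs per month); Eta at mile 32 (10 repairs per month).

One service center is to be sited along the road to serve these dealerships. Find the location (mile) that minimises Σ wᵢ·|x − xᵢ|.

x = 17

For a sum of weighted absolute distances on a line, the optimum is the weighted median (not the mean). Total weight W = 430; half-weight = 215.
Sort by position and accumulate weight:
  mile 8 (Alpha, w=110) → cum 110
  mile 12 (Beta, w=15) → cum 125
  mile 14 (Gamma, w=15) → cum 140
  mile 16 (Delta, w=5) → cum 145
  mile 17 (Epsilon, w=175) → cum 320  ≥ 215 → median here
  mile 24 (Zeta, w=100) → cum 420
  mile 32 (Eta, w=10) → cum 430
Optimal location: mile 17.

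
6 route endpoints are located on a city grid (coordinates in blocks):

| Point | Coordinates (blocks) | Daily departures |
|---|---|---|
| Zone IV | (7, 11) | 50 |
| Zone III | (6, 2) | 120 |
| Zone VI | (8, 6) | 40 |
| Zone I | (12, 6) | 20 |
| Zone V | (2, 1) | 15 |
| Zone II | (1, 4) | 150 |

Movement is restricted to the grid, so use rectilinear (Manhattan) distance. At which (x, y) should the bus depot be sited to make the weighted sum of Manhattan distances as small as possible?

(6, 4)

Manhattan distance separates: Σwᵢ(|x−xᵢ|+|y−yᵢ|) = Σwᵢ|x−xᵢ| + Σwᵢ|y−yᵢ|, so x and y are optimised independently as 1-D weighted medians.
Total weight W = 395; half = 197.5.
x-coordinate, sorted with cumulative weight:
  x=1 (Zone II, w=150) cum 150
  x=2 (Zone V, w=15) cum 165
  x=6 (Zone III, w=120) cum 285  ← median
  x=7 (Zone IV, w=50) cum 335
  x=8 (Zone VI, w=40) cum 375
  x=12 (Zone I, w=20) cum 395
⇒ x* = 6
y-coordinate, sorted with cumulative weight:
  y=1 (Zone V, w=15) cum 15
  y=2 (Zone III, w=120) cum 135
  y=4 (Zone II, w=150) cum 285  ← median
  y=6 (Zone VI, w=40) cum 325
  y=6 (Zone I, w=20) cum 345
  y=11 (Zone IV, w=50) cum 395
⇒ y* = 4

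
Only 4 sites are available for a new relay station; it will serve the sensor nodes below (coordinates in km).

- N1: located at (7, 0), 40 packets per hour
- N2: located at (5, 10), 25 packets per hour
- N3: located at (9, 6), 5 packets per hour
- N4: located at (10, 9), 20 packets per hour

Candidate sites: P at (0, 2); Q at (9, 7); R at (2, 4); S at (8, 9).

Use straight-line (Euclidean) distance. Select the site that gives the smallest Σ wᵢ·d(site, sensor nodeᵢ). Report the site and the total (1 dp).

Q, total 465.9 km

Total weighted distance at each candidate:
  P (0, 2): total = 820.4
  Q (9, 7): total = 465.9
  R (2, 4): total = 648.9
  S (8, 9): total = 497.1
Minimum is at Q with total 465.9 km.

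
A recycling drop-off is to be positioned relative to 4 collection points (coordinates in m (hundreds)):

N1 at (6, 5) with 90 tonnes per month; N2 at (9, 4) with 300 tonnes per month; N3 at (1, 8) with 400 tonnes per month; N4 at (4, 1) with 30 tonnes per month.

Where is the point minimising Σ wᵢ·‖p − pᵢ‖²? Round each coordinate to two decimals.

(4.59, 5.95)

The minimiser of Σwᵢ‖p−pᵢ‖² is the weighted centroid p* = (Σwᵢpᵢ)/(Σwᵢ).
Σwᵢ = 820.
Σwᵢxᵢ = 90·6 + 300·9 + 400·1 + 30·4 = 3760.
Σwᵢyᵢ = 90·5 + 300·4 + 400·8 + 30·1 = 4880.
x* = 3760/820 = 4.59, y* = 4880/820 = 5.95.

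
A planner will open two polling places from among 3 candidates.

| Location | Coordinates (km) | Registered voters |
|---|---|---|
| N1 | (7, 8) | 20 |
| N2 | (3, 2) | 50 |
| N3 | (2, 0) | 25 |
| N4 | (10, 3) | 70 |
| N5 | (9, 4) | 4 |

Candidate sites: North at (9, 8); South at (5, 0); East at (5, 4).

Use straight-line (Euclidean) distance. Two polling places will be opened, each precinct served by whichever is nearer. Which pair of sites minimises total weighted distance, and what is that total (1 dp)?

{North, South}, total 629.4

Evaluate every pair (each demand assigned to the nearer of the two):
  {North, South}: total = 629.4
  {South, East}: total = 678.8
  {North, East}: total = 679.4
Best pair: {North, South} with total 629.4.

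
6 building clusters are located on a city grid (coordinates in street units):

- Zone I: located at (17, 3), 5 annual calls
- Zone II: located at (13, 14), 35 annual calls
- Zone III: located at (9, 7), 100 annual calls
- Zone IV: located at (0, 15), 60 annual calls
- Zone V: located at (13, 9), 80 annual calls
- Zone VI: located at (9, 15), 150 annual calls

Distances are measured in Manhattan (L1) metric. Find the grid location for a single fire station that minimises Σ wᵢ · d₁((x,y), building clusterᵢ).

Manhattan distance separates: Σwᵢ(|x−xᵢ|+|y−yᵢ|) = Σwᵢ|x−xᵢ| + Σwᵢ|y−yᵢ|, so x and y are optimised independently as 1-D weighted medians.
Total weight W = 430; half = 215.
x-coordinate, sorted with cumulative weight:
  x=0 (Zone IV, w=60) cum 60
  x=9 (Zone III, w=100) cum 160
  x=9 (Zone VI, w=150) cum 310  ← median
  x=13 (Zone II, w=35) cum 345
  x=13 (Zone V, w=80) cum 425
  x=17 (Zone I, w=5) cum 430
⇒ x* = 9
y-coordinate, sorted with cumulative weight:
  y=3 (Zone I, w=5) cum 5
  y=7 (Zone III, w=100) cum 105
  y=9 (Zone V, w=80) cum 185
  y=14 (Zone II, w=35) cum 220  ← median
  y=15 (Zone IV, w=60) cum 280
  y=15 (Zone VI, w=150) cum 430
⇒ y* = 14

(9, 14)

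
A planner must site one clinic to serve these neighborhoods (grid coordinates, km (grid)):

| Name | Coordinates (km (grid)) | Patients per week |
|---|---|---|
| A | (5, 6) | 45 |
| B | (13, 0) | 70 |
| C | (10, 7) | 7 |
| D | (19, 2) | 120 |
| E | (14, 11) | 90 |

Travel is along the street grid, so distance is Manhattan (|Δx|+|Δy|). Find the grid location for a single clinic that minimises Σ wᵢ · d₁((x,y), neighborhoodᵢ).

(14, 2)

Manhattan distance separates: Σwᵢ(|x−xᵢ|+|y−yᵢ|) = Σwᵢ|x−xᵢ| + Σwᵢ|y−yᵢ|, so x and y are optimised independently as 1-D weighted medians.
Total weight W = 332; half = 166.
x-coordinate, sorted with cumulative weight:
  x=5 (A, w=45) cum 45
  x=10 (C, w=7) cum 52
  x=13 (B, w=70) cum 122
  x=14 (E, w=90) cum 212  ← median
  x=19 (D, w=120) cum 332
⇒ x* = 14
y-coordinate, sorted with cumulative weight:
  y=0 (B, w=70) cum 70
  y=2 (D, w=120) cum 190  ← median
  y=6 (A, w=45) cum 235
  y=7 (C, w=7) cum 242
  y=11 (E, w=90) cum 332
⇒ y* = 2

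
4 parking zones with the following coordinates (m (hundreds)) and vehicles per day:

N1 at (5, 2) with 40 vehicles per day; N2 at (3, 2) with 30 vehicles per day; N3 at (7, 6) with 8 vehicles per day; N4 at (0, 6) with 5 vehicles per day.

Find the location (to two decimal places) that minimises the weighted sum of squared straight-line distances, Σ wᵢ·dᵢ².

(4.17, 2.63)

The minimiser of Σwᵢ‖p−pᵢ‖² is the weighted centroid p* = (Σwᵢpᵢ)/(Σwᵢ).
Σwᵢ = 83.
Σwᵢxᵢ = 40·5 + 30·3 + 8·7 + 5·0 = 346.
Σwᵢyᵢ = 40·2 + 30·2 + 8·6 + 5·6 = 218.
x* = 346/83 = 4.17, y* = 218/83 = 2.63.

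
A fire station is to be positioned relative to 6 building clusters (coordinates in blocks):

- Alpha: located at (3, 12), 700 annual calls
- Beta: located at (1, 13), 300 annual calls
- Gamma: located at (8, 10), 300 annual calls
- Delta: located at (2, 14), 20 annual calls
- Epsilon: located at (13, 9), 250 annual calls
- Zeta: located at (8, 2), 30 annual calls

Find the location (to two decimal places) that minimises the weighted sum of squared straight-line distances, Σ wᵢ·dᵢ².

The minimiser of Σwᵢ‖p−pᵢ‖² is the weighted centroid p* = (Σwᵢpᵢ)/(Σwᵢ).
Σwᵢ = 1600.
Σwᵢxᵢ = 700·3 + 300·1 + 300·8 + 20·2 + 250·13 + 30·8 = 8330.
Σwᵢyᵢ = 700·12 + 300·13 + 300·10 + 20·14 + 250·9 + 30·2 = 17890.
x* = 8330/1600 = 5.21, y* = 17890/1600 = 11.18.

(5.21, 11.18)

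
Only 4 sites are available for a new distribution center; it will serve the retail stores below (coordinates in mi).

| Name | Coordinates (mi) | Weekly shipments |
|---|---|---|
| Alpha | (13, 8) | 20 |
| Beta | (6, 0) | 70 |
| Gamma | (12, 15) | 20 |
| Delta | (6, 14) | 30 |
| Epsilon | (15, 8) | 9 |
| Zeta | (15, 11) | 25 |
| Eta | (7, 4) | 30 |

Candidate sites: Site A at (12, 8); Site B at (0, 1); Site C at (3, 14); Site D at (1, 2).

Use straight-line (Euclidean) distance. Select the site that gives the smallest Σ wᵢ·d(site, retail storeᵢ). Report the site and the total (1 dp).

Site A, total 1439.7 mi

Total weighted distance at each candidate:
  Site A (12, 8): total = 1439.7
  Site B (0, 1): total = 2347.5
  Site C (3, 14): total = 2259.7
  Site D (1, 2): total = 2118.8
Minimum is at Site A with total 1439.7 mi.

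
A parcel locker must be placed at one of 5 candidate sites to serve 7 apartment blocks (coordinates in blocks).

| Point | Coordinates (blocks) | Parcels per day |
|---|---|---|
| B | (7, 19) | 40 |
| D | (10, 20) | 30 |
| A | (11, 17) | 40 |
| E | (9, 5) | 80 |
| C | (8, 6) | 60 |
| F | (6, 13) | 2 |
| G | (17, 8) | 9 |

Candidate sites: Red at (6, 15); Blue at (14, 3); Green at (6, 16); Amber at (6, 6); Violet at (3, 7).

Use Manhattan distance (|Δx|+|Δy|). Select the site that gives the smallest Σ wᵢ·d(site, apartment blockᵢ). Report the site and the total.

Amber, total 2311 blocks

Total weighted distance at each candidate:
  Red (6, 15): total = 2616
  Blue (14, 3): total = 3438
  Green (6, 16): total = 2657
  Amber (6, 6): total = 2311
  Violet (3, 7): total = 3113
Minimum is at Amber with total 2311 blocks.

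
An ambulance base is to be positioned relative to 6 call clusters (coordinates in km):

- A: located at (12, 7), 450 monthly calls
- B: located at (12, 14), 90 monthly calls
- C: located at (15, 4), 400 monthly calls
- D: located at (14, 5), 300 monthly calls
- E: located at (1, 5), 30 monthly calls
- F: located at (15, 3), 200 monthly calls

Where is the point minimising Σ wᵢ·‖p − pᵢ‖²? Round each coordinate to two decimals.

The minimiser of Σwᵢ‖p−pᵢ‖² is the weighted centroid p* = (Σwᵢpᵢ)/(Σwᵢ).
Σwᵢ = 1470.
Σwᵢxᵢ = 450·12 + 90·12 + 400·15 + 300·14 + 30·1 + 200·15 = 19710.
Σwᵢyᵢ = 450·7 + 90·14 + 400·4 + 300·5 + 30·5 + 200·3 = 8260.
x* = 19710/1470 = 13.41, y* = 8260/1470 = 5.62.

(13.41, 5.62)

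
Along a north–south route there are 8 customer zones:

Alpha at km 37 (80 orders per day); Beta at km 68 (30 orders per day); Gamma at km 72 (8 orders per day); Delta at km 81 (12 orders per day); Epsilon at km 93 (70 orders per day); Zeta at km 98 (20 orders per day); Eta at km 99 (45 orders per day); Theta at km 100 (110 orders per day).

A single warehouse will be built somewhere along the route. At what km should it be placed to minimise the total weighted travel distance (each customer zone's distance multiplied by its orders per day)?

For a sum of weighted absolute distances on a line, the optimum is the weighted median (not the mean). Total weight W = 375; half-weight = 187.5.
Sort by position and accumulate weight:
  km 37 (Alpha, w=80) → cum 80
  km 68 (Beta, w=30) → cum 110
  km 72 (Gamma, w=8) → cum 118
  km 81 (Delta, w=12) → cum 130
  km 93 (Epsilon, w=70) → cum 200  ≥ 187.5 → median here
  km 98 (Zeta, w=20) → cum 220
  km 99 (Eta, w=45) → cum 265
  km 100 (Theta, w=110) → cum 375
Optimal location: km 93.

x = 93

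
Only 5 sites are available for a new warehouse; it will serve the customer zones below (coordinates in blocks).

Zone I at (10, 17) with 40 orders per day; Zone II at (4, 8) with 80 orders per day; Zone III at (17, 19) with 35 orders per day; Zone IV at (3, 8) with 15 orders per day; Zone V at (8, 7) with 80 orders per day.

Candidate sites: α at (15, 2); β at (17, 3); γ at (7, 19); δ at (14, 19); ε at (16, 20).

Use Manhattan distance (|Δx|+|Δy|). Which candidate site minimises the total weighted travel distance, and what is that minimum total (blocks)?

γ, total 2935 blocks

Total weighted distance at each candidate:
  α (15, 2): total = 4055
  β (17, 3): total = 4165
  γ (7, 19): total = 2935
  δ (14, 19): total = 3795
  ε (16, 20): total = 4405
Minimum is at γ with total 2935 blocks.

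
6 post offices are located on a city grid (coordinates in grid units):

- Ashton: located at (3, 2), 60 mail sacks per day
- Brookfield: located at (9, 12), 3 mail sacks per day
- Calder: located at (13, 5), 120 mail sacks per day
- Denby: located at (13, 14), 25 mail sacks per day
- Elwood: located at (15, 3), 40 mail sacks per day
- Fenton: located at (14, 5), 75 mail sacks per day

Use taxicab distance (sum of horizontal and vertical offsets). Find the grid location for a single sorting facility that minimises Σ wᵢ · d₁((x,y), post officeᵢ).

Manhattan distance separates: Σwᵢ(|x−xᵢ|+|y−yᵢ|) = Σwᵢ|x−xᵢ| + Σwᵢ|y−yᵢ|, so x and y are optimised independently as 1-D weighted medians.
Total weight W = 323; half = 161.5.
x-coordinate, sorted with cumulative weight:
  x=3 (Ashton, w=60) cum 60
  x=9 (Brookfield, w=3) cum 63
  x=13 (Calder, w=120) cum 183  ← median
  x=13 (Denby, w=25) cum 208
  x=14 (Fenton, w=75) cum 283
  x=15 (Elwood, w=40) cum 323
⇒ x* = 13
y-coordinate, sorted with cumulative weight:
  y=2 (Ashton, w=60) cum 60
  y=3 (Elwood, w=40) cum 100
  y=5 (Calder, w=120) cum 220  ← median
  y=5 (Fenton, w=75) cum 295
  y=12 (Brookfield, w=3) cum 298
  y=14 (Denby, w=25) cum 323
⇒ y* = 5

(13, 5)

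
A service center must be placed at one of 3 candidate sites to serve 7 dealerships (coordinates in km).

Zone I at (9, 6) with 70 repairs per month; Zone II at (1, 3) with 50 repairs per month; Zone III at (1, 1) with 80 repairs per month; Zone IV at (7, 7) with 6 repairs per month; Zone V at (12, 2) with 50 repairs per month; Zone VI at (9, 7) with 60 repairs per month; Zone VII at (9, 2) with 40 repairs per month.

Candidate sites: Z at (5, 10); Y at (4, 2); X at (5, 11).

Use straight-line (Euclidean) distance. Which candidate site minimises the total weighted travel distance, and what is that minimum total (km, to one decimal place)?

Total weighted distance at each candidate:
  Z (5, 10): total = 2797.9
  Y (4, 2): total = 1918.6
  X (5, 11): total = 3087.3
Minimum is at Y with total 1918.6 km.

Y, total 1918.6 km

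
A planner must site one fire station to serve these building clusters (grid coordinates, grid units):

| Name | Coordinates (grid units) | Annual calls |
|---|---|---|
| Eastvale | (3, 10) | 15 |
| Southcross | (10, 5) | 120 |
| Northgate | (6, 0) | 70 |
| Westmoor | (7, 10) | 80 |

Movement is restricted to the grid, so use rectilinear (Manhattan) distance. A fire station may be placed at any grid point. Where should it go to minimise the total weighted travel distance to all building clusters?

(7, 5)

Manhattan distance separates: Σwᵢ(|x−xᵢ|+|y−yᵢ|) = Σwᵢ|x−xᵢ| + Σwᵢ|y−yᵢ|, so x and y are optimised independently as 1-D weighted medians.
Total weight W = 285; half = 142.5.
x-coordinate, sorted with cumulative weight:
  x=3 (Eastvale, w=15) cum 15
  x=6 (Northgate, w=70) cum 85
  x=7 (Westmoor, w=80) cum 165  ← median
  x=10 (Southcross, w=120) cum 285
⇒ x* = 7
y-coordinate, sorted with cumulative weight:
  y=0 (Northgate, w=70) cum 70
  y=5 (Southcross, w=120) cum 190  ← median
  y=10 (Eastvale, w=15) cum 205
  y=10 (Westmoor, w=80) cum 285
⇒ y* = 5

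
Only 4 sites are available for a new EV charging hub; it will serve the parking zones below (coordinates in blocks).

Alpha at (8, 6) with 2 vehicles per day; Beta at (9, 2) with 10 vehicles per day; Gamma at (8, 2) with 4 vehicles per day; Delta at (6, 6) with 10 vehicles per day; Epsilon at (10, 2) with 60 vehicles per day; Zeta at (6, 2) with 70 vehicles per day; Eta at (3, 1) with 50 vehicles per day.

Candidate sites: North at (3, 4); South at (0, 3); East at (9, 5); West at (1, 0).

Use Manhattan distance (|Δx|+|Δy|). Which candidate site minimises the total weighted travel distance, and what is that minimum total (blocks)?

North, total 1212 blocks

Total weighted distance at each candidate:
  North (3, 4): total = 1212
  South (0, 3): total = 1648
  East (9, 5): total = 1250
  West (1, 0): total = 1572
Minimum is at North with total 1212 blocks.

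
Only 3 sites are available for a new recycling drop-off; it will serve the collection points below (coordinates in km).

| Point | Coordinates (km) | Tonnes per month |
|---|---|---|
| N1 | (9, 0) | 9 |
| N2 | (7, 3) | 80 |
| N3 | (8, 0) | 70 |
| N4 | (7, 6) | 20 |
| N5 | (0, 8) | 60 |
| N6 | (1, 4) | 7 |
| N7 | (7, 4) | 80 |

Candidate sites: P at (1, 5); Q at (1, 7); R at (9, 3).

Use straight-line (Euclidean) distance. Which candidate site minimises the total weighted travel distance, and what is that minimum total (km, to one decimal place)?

R, total 1333.5 km

Total weighted distance at each candidate:
  P (1, 5): total = 1998.0
  Q (1, 7): total = 2129.7
  R (9, 3): total = 1333.5
Minimum is at R with total 1333.5 km.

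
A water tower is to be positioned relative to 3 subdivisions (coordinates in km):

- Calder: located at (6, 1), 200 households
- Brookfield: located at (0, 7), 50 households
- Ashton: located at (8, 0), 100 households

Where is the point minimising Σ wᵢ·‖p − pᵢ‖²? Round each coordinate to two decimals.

The minimiser of Σwᵢ‖p−pᵢ‖² is the weighted centroid p* = (Σwᵢpᵢ)/(Σwᵢ).
Σwᵢ = 350.
Σwᵢxᵢ = 200·6 + 50·0 + 100·8 = 2000.
Σwᵢyᵢ = 200·1 + 50·7 + 100·0 = 550.
x* = 2000/350 = 5.71, y* = 550/350 = 1.57.

(5.71, 1.57)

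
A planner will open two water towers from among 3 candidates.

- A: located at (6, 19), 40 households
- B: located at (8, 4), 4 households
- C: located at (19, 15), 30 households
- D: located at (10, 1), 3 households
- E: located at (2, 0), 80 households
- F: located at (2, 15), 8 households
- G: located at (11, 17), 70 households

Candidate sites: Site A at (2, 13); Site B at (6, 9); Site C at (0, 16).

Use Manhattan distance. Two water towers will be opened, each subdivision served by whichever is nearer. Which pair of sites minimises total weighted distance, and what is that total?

Evaluate every pair (each demand assigned to the nearer of the two):
  {Site B, Site C}: total = 2898
  {Site A, Site C}: total = 2946
  {Site A, Site B}: total = 3000
Best pair: {Site B, Site C} with total 2898.

{Site B, Site C}, total 2898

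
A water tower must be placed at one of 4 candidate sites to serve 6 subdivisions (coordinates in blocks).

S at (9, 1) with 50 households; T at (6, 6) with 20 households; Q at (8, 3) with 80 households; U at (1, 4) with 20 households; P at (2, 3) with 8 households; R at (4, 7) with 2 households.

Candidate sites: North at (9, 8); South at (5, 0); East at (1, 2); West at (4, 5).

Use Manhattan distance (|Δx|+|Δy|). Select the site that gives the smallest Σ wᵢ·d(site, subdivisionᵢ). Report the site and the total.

Total weighted distance at each candidate:
  North (9, 8): total = 1278
  South (5, 0): total = 1094
  East (1, 2): total = 1342
  West (4, 5): total = 1106
Minimum is at South with total 1094 blocks.

South, total 1094 blocks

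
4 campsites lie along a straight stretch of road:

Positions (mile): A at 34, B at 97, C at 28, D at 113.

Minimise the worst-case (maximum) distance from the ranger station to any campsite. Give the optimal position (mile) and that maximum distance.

location 70.5, max distance 42.5

The 1-center on a line is the midpoint of the two extreme points: leftmost at 28, rightmost at 113.
Optimal location = (28 + 113)/2 = 70.5; maximum distance = (113 − 28)/2 = 42.5.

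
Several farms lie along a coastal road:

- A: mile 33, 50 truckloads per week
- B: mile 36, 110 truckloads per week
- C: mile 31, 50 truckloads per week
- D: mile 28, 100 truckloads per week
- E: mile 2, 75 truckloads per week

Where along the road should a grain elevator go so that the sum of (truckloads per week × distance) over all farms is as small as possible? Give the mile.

For a sum of weighted absolute distances on a line, the optimum is the weighted median (not the mean). Total weight W = 385; half-weight = 192.5.
Sort by position and accumulate weight:
  mile 2 (E, w=75) → cum 75
  mile 28 (D, w=100) → cum 175
  mile 31 (C, w=50) → cum 225  ≥ 192.5 → median here
  mile 33 (A, w=50) → cum 275
  mile 36 (B, w=110) → cum 385
Optimal location: mile 31.

x = 31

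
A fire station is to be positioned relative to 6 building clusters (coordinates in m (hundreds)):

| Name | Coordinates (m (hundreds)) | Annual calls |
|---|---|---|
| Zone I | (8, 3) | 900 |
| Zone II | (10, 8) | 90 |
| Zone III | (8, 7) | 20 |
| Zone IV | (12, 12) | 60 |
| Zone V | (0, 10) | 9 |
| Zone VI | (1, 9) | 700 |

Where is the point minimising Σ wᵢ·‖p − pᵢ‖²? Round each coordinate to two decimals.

The minimiser of Σwᵢ‖p−pᵢ‖² is the weighted centroid p* = (Σwᵢpᵢ)/(Σwᵢ).
Σwᵢ = 1779.
Σwᵢxᵢ = 900·8 + 90·10 + 20·8 + 60·12 + 9·0 + 700·1 = 9680.
Σwᵢyᵢ = 900·3 + 90·8 + 20·7 + 60·12 + 9·10 + 700·9 = 10670.
x* = 9680/1779 = 5.44, y* = 10670/1779 = 6.00.

(5.44, 6.00)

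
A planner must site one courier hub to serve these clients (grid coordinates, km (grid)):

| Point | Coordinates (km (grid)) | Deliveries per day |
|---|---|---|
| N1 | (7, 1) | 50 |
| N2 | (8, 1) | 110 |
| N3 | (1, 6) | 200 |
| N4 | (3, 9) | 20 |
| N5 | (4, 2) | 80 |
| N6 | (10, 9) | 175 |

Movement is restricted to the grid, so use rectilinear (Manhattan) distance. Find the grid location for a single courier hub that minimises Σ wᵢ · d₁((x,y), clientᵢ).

Manhattan distance separates: Σwᵢ(|x−xᵢ|+|y−yᵢ|) = Σwᵢ|x−xᵢ| + Σwᵢ|y−yᵢ|, so x and y are optimised independently as 1-D weighted medians.
Total weight W = 635; half = 317.5.
x-coordinate, sorted with cumulative weight:
  x=1 (N3, w=200) cum 200
  x=3 (N4, w=20) cum 220
  x=4 (N5, w=80) cum 300
  x=7 (N1, w=50) cum 350  ← median
  x=8 (N2, w=110) cum 460
  x=10 (N6, w=175) cum 635
⇒ x* = 7
y-coordinate, sorted with cumulative weight:
  y=1 (N1, w=50) cum 50
  y=1 (N2, w=110) cum 160
  y=2 (N5, w=80) cum 240
  y=6 (N3, w=200) cum 440  ← median
  y=9 (N4, w=20) cum 460
  y=9 (N6, w=175) cum 635
⇒ y* = 6

(7, 6)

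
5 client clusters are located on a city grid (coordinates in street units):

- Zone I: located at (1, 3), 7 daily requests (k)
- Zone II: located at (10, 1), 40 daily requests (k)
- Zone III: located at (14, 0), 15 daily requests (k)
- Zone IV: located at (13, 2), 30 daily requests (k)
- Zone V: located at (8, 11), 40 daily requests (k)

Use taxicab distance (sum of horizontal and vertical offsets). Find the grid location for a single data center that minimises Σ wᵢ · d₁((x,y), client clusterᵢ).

(10, 2)

Manhattan distance separates: Σwᵢ(|x−xᵢ|+|y−yᵢ|) = Σwᵢ|x−xᵢ| + Σwᵢ|y−yᵢ|, so x and y are optimised independently as 1-D weighted medians.
Total weight W = 132; half = 66.
x-coordinate, sorted with cumulative weight:
  x=1 (Zone I, w=7) cum 7
  x=8 (Zone V, w=40) cum 47
  x=10 (Zone II, w=40) cum 87  ← median
  x=13 (Zone IV, w=30) cum 117
  x=14 (Zone III, w=15) cum 132
⇒ x* = 10
y-coordinate, sorted with cumulative weight:
  y=0 (Zone III, w=15) cum 15
  y=1 (Zone II, w=40) cum 55
  y=2 (Zone IV, w=30) cum 85  ← median
  y=3 (Zone I, w=7) cum 92
  y=11 (Zone V, w=40) cum 132
⇒ y* = 2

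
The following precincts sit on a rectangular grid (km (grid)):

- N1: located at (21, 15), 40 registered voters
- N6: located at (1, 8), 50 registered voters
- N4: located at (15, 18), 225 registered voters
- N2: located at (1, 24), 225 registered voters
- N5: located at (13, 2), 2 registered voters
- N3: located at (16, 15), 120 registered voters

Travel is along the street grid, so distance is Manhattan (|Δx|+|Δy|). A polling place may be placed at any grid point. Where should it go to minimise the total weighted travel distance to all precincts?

Manhattan distance separates: Σwᵢ(|x−xᵢ|+|y−yᵢ|) = Σwᵢ|x−xᵢ| + Σwᵢ|y−yᵢ|, so x and y are optimised independently as 1-D weighted medians.
Total weight W = 662; half = 331.
x-coordinate, sorted with cumulative weight:
  x=1 (N6, w=50) cum 50
  x=1 (N2, w=225) cum 275
  x=13 (N5, w=2) cum 277
  x=15 (N4, w=225) cum 502  ← median
  x=16 (N3, w=120) cum 622
  x=21 (N1, w=40) cum 662
⇒ x* = 15
y-coordinate, sorted with cumulative weight:
  y=2 (N5, w=2) cum 2
  y=8 (N6, w=50) cum 52
  y=15 (N1, w=40) cum 92
  y=15 (N3, w=120) cum 212
  y=18 (N4, w=225) cum 437  ← median
  y=24 (N2, w=225) cum 662
⇒ y* = 18

(15, 18)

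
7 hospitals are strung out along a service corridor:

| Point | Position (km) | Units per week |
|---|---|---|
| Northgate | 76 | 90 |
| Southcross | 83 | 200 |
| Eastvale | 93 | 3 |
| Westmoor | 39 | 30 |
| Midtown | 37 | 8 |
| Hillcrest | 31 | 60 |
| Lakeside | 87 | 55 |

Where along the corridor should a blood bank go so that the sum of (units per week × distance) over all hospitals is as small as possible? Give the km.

x = 83

For a sum of weighted absolute distances on a line, the optimum is the weighted median (not the mean). Total weight W = 446; half-weight = 223.
Sort by position and accumulate weight:
  km 31 (Hillcrest, w=60) → cum 60
  km 37 (Midtown, w=8) → cum 68
  km 39 (Westmoor, w=30) → cum 98
  km 76 (Northgate, w=90) → cum 188
  km 83 (Southcross, w=200) → cum 388  ≥ 223 → median here
  km 87 (Lakeside, w=55) → cum 443
  km 93 (Eastvale, w=3) → cum 446
Optimal location: km 83.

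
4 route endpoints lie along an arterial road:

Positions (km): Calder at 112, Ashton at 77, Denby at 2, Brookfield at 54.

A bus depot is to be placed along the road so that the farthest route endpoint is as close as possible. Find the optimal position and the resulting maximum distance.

The 1-center on a line is the midpoint of the two extreme points: leftmost at 2, rightmost at 112.
Optimal location = (2 + 112)/2 = 57; maximum distance = (112 − 2)/2 = 55.

location 57, max distance 55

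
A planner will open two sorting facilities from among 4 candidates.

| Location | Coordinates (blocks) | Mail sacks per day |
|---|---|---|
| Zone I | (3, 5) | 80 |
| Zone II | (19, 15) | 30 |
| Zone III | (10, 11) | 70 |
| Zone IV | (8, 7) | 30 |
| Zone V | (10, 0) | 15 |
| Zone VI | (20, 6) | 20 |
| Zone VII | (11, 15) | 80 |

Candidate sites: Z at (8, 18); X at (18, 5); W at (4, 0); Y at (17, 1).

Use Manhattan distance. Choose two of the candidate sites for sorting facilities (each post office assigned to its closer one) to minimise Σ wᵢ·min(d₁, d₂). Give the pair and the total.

Evaluate every pair (each demand assigned to the nearer of the two):
  {Z, W}: total = 2870
  {Z, X}: total = 3225
  {Z, Y}: total = 3580
  {X, W}: total = 3630
  {W, Y}: total = 4330
  {X, Y}: total = 4410
Best pair: {Z, W} with total 2870.

{Z, W}, total 2870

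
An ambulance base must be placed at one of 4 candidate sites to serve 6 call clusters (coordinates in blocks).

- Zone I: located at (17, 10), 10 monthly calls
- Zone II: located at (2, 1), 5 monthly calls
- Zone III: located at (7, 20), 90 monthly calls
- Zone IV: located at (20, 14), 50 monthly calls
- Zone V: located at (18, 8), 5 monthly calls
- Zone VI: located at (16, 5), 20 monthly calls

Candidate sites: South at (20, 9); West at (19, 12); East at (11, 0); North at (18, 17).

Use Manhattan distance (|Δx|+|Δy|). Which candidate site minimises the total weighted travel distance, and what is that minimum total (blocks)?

Total weighted distance at each candidate:
  South (20, 9): total = 2755
  West (19, 12): total = 2355
  East (11, 0): total = 3795
  North (18, 17): total = 2075
Minimum is at North with total 2075 blocks.

North, total 2075 blocks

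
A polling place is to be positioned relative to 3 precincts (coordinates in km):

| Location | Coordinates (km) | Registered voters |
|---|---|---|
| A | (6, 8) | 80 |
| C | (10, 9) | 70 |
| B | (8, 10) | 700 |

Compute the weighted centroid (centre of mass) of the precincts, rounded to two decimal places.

(7.98, 9.73)

The minimiser of Σwᵢ‖p−pᵢ‖² is the weighted centroid p* = (Σwᵢpᵢ)/(Σwᵢ).
Σwᵢ = 850.
Σwᵢxᵢ = 80·6 + 70·10 + 700·8 = 6780.
Σwᵢyᵢ = 80·8 + 70·9 + 700·10 = 8270.
x* = 6780/850 = 7.98, y* = 8270/850 = 9.73.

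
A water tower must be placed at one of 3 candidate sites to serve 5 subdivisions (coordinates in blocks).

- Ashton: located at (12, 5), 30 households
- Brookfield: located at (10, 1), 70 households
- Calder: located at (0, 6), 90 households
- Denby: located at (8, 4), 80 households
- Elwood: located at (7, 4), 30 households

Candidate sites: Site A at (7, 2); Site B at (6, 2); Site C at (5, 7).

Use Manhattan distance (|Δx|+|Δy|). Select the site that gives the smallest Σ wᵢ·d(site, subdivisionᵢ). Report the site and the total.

Total weighted distance at each candidate:
  Site A (7, 2): total = 1810
  Site B (6, 2): total = 1930
  Site C (5, 7): total = 2210
Minimum is at Site A with total 1810 blocks.

Site A, total 1810 blocks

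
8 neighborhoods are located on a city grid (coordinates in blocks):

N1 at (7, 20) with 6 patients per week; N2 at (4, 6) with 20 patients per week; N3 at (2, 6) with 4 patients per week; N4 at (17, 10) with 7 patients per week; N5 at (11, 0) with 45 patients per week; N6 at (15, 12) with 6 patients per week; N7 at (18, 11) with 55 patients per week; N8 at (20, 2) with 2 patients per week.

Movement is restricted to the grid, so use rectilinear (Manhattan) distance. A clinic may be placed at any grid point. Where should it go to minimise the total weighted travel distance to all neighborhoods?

(11, 10)

Manhattan distance separates: Σwᵢ(|x−xᵢ|+|y−yᵢ|) = Σwᵢ|x−xᵢ| + Σwᵢ|y−yᵢ|, so x and y are optimised independently as 1-D weighted medians.
Total weight W = 145; half = 72.5.
x-coordinate, sorted with cumulative weight:
  x=2 (N3, w=4) cum 4
  x=4 (N2, w=20) cum 24
  x=7 (N1, w=6) cum 30
  x=11 (N5, w=45) cum 75  ← median
  x=15 (N6, w=6) cum 81
  x=17 (N4, w=7) cum 88
  x=18 (N7, w=55) cum 143
  x=20 (N8, w=2) cum 145
⇒ x* = 11
y-coordinate, sorted with cumulative weight:
  y=0 (N5, w=45) cum 45
  y=2 (N8, w=2) cum 47
  y=6 (N2, w=20) cum 67
  y=6 (N3, w=4) cum 71
  y=10 (N4, w=7) cum 78  ← median
  y=11 (N7, w=55) cum 133
  y=12 (N6, w=6) cum 139
  y=20 (N1, w=6) cum 145
⇒ y* = 10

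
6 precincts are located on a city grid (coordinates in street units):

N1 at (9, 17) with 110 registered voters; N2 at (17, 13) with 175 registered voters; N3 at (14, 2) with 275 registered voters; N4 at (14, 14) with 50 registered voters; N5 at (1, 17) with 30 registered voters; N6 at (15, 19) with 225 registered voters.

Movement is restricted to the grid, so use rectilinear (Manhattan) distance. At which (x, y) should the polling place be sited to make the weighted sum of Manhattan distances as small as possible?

(14, 13)

Manhattan distance separates: Σwᵢ(|x−xᵢ|+|y−yᵢ|) = Σwᵢ|x−xᵢ| + Σwᵢ|y−yᵢ|, so x and y are optimised independently as 1-D weighted medians.
Total weight W = 865; half = 432.5.
x-coordinate, sorted with cumulative weight:
  x=1 (N5, w=30) cum 30
  x=9 (N1, w=110) cum 140
  x=14 (N3, w=275) cum 415
  x=14 (N4, w=50) cum 465  ← median
  x=15 (N6, w=225) cum 690
  x=17 (N2, w=175) cum 865
⇒ x* = 14
y-coordinate, sorted with cumulative weight:
  y=2 (N3, w=275) cum 275
  y=13 (N2, w=175) cum 450  ← median
  y=14 (N4, w=50) cum 500
  y=17 (N1, w=110) cum 610
  y=17 (N5, w=30) cum 640
  y=19 (N6, w=225) cum 865
⇒ y* = 13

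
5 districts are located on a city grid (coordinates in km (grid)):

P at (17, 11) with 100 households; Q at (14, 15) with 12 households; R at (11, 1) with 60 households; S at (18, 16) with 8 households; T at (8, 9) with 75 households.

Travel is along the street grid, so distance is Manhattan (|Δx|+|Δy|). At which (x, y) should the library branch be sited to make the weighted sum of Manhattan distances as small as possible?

Manhattan distance separates: Σwᵢ(|x−xᵢ|+|y−yᵢ|) = Σwᵢ|x−xᵢ| + Σwᵢ|y−yᵢ|, so x and y are optimised independently as 1-D weighted medians.
Total weight W = 255; half = 127.5.
x-coordinate, sorted with cumulative weight:
  x=8 (T, w=75) cum 75
  x=11 (R, w=60) cum 135  ← median
  x=14 (Q, w=12) cum 147
  x=17 (P, w=100) cum 247
  x=18 (S, w=8) cum 255
⇒ x* = 11
y-coordinate, sorted with cumulative weight:
  y=1 (R, w=60) cum 60
  y=9 (T, w=75) cum 135  ← median
  y=11 (P, w=100) cum 235
  y=15 (Q, w=12) cum 247
  y=16 (S, w=8) cum 255
⇒ y* = 9

(11, 9)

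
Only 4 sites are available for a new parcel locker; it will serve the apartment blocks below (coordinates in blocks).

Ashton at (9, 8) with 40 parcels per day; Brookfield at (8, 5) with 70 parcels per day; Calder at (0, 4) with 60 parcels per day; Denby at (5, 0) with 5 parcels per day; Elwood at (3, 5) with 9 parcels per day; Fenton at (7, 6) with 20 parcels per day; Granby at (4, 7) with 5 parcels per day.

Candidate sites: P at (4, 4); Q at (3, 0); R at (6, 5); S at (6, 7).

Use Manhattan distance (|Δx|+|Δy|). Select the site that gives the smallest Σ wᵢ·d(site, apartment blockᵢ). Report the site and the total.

Total weighted distance at each candidate:
  P (4, 4): total = 1108
  Q (3, 0): total = 1975
  R (6, 5): total = 917
  S (6, 7): total = 1115
Minimum is at R with total 917 blocks.

R, total 917 blocks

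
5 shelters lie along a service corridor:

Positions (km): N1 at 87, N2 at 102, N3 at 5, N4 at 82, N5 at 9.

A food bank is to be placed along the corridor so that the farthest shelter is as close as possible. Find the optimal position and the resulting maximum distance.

location 53.5, max distance 48.5

The 1-center on a line is the midpoint of the two extreme points: leftmost at 5, rightmost at 102.
Optimal location = (5 + 102)/2 = 53.5; maximum distance = (102 − 5)/2 = 48.5.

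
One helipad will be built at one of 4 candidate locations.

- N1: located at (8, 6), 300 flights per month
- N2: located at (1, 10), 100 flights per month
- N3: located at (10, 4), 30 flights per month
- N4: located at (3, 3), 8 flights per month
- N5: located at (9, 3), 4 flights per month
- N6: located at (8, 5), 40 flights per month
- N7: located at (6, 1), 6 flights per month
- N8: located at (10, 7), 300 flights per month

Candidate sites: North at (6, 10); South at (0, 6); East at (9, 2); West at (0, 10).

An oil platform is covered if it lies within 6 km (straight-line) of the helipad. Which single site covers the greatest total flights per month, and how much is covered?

Coverage radius r = 6 km; a point is covered iff (Δx)²+(Δy)² ≤ 6² = 36.
  North (6, 10): covers {N1, N2, N6, N8} → 740
  South (0, 6): covers {N2, N4} → 108
  East (9, 2): covers {N1, N3, N5, N6, N7, N8} → 680
  West (0, 10): covers {N2} → 100
Maximum coverage at North: 740 flights per month.

North, covering 740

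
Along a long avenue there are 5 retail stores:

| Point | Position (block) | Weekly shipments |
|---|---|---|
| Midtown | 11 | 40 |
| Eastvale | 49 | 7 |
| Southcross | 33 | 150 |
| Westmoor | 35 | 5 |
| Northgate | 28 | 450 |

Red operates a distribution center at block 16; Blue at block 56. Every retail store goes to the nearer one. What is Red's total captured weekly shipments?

645

The indifferent point is the midpoint (16+56)/2 = 36; retail stores left of it (closer to Red at 16) go to Red, those right go to Blue.
  Midtown at 11 (w=40) → Red
  Northgate at 28 (w=450) → Red
  Southcross at 33 (w=150) → Red
  Westmoor at 35 (w=5) → Red
  Eastvale at 49 (w=7) → Blue
Red captures 645; Blue captures 7.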